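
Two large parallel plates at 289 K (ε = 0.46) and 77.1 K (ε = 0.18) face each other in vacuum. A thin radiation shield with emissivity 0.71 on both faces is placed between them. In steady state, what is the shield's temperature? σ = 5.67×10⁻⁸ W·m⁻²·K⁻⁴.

T_s ≈ 264 K

In steady state the net flux on the hot side equals that on the cold side.
σ(T₁⁴−T_s⁴)/D₁ = σ(T_s⁴−T₂⁴)/D₂, with D₁ = 1/ε₁+1/ε_s−1 = 2.582, D₂ = 1/ε_s+1/ε₂−1 = 5.964.
Solve for T_s⁴: T_s⁴ = (D₂·T₁⁴ + D₁·T₂⁴)/(D₁+D₂) = 4.879×10⁹ K⁴.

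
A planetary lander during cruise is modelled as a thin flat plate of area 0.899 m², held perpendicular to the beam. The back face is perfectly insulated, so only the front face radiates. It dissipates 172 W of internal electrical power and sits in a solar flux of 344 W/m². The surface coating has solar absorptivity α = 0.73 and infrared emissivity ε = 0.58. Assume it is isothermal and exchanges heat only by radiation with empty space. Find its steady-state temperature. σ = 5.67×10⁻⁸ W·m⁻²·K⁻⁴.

T ≈ 341 K

At steady state, absorbed solar power + internal power = radiated power.
Absorbed: α·S·A_cross = 0.73·344·0.8990 = 225.8 W (cross-section A).
Total input = 225.8 + 172 = 397.8 W.
Radiated: εσ·A_surf·T⁴ with A_surf = A = 0.8990 m².
T⁴ = 397.8/(0.58·5.67×10⁻⁸·0.8990) = 1.345×10¹⁰ K⁴.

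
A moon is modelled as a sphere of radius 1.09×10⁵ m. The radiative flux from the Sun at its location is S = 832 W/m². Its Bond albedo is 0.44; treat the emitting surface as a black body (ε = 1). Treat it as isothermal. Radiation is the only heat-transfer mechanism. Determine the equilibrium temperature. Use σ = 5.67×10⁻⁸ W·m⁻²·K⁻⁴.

At equilibrium, absorbed power = emitted power.
Absorbing cross-section = πr² = 3.733×10¹⁰ m²; emitting surface = 4πr² = 1.493×10¹¹ m² (ratio 4).
(1−a)S·A_cross = εσ·A_surf·T⁴  ⇒  T⁴ = (1−a)S/(4σ).
T⁴ = 0.560·832/(4·5.67×10⁻⁸) = 2.054×10⁹ K⁴.
T = (2.054×10⁹)^(1/4).

T ≈ 213 K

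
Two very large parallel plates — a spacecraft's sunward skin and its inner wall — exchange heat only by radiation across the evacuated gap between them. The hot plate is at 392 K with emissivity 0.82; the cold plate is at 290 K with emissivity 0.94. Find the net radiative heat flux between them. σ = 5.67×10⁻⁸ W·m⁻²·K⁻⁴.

For two infinite grey parallel plates, q = σ(T₁⁴ − T₂⁴)/(1/ε₁ + 1/ε₂ − 1).
T₁⁴ − T₂⁴ = 2.361×10¹⁰ − 7.073×10⁹ = 1.654×10¹⁰ K⁴.
1/ε₁ + 1/ε₂ − 1 = 1.220 + 1.064 − 1 = 1.283.
q = 5.67×10⁻⁸ × 1.654×10¹⁰ / 1.283.

q ≈ 731 W/m²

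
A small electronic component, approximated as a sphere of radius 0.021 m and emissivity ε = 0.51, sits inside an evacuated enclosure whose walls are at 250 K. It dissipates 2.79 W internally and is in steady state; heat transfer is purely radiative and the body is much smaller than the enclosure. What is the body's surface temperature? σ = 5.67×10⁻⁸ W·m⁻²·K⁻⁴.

T ≈ 382 K

For a small grey body in a large enclosure, net radiated power = εσA(T⁴ − T_w⁴).
Steady state: P = εσA(T⁴ − T_w⁴) with A = 4πr² = 0.005542 m².
T⁴ = P/(εσA) + T_w⁴ = 2.79/(0.51·5.67×10⁻⁸·0.005542) + (250)⁴
    = 1.741×10¹⁰ + 3.906×10⁹ = 2.132×10¹⁰ K⁴.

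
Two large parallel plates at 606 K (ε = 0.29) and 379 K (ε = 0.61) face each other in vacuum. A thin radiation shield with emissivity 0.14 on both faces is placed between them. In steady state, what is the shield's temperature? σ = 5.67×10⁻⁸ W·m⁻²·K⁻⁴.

T_s ≈ 518 K

In steady state the net flux on the hot side equals that on the cold side.
σ(T₁⁴−T_s⁴)/D₁ = σ(T_s⁴−T₂⁴)/D₂, with D₁ = 1/ε₁+1/ε_s−1 = 9.591, D₂ = 1/ε_s+1/ε₂−1 = 7.782.
Solve for T_s⁴: T_s⁴ = (D₂·T₁⁴ + D₁·T₂⁴)/(D₁+D₂) = 7.180×10¹⁰ K⁴.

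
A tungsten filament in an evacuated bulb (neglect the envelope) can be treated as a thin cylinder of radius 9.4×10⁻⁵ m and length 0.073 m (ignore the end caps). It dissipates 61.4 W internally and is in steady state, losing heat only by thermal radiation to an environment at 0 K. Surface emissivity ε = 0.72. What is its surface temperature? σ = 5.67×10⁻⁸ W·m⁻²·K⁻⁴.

T ≈ 2430 K

Steady state: internal power = radiated power, P = εσA T⁴.
Radiating area A = 2πrL = 4.312×10⁻⁵ m².
T⁴ = P/(εσA) = 61.4/(0.72·5.67×10⁻⁸·4.312×10⁻⁵) = 3.488×10¹³ K⁴.
T = (3.488×10¹³)^(1/4).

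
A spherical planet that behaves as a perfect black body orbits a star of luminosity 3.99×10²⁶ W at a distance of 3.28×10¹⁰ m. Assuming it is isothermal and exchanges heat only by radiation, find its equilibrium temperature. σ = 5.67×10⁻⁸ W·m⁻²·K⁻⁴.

First find the stellar flux at distance d: S = L/(4πd²) = 3.99×10²⁶/(4π·(3.28×10¹⁰)²) = 29510 W/m².
For an isothermal sphere, absorbed (1−a)S·πr² = emitted σ·4πr²·T⁴, so T⁴ = (1−a)S/(4σ).
T⁴ = 1.00·29510/(4·5.67×10⁻⁸) = 1.301×10¹¹ K⁴.

T ≈ 601 K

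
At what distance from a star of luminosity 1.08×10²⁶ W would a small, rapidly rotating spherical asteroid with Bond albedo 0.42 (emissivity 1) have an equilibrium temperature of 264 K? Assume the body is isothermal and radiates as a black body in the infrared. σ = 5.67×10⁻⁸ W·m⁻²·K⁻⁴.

d ≈ 6.73×10¹⁰ m

For an isothermal black-emitting sphere, (1−a)S·πr² = σ·4πr²·T⁴ ⇒ S = 4σT⁴/(1−a).
S = 4·5.67×10⁻⁸·(264)⁴/0.580 = 1899 W/m².
Flux falls as S = L/(4πd²), so d = √(L/(4πS)) = √(1.08×10²⁶/(4π·1899)).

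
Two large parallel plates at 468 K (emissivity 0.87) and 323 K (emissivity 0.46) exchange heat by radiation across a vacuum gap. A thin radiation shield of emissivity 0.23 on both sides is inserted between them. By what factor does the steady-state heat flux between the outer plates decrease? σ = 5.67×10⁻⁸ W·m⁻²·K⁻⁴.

Without shield: q₀ = σΔ(T⁴)/(1/ε₁+1/ε₂−1) with denominator 2.323.
With shield the two gaps are in series; the resistances add: (1/ε₁+1/ε_s−1)+(1/ε_s+1/ε₂−1) = 4.497+5.522 = 10.02.
Heat-flux ratio q₀/q = 10.02/2.323.

factor ≈ 4.31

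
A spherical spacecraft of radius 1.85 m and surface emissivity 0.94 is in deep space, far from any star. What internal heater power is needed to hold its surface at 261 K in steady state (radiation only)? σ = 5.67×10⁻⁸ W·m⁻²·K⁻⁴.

P = εσ·4πr²·T⁴.
4πr² = 43.01 m²; T⁴ = 4.640×10⁹ K⁴.
P = 0.94·5.67×10⁻⁸·43.01·4.640×10⁹.

P ≈ 10600 W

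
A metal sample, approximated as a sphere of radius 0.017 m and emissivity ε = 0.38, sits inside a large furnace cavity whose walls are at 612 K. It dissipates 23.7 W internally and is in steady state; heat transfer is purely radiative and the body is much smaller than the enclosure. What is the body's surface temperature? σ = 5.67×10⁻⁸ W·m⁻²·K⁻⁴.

For a small grey body in a large enclosure, net radiated power = εσA(T⁴ − T_w⁴).
Steady state: P = εσA(T⁴ − T_w⁴) with A = 4πr² = 0.003632 m².
T⁴ = P/(εσA) + T_w⁴ = 23.7/(0.38·5.67×10⁻⁸·0.003632) + (612)⁴
    = 3.029×10¹¹ + 1.403×10¹¹ = 4.432×10¹¹ K⁴.

T ≈ 816 K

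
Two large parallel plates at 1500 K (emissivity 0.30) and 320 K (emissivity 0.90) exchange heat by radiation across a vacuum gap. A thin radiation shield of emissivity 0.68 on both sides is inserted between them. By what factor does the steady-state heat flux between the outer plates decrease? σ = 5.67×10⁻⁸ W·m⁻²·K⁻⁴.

Without shield: q₀ = σΔ(T⁴)/(1/ε₁+1/ε₂−1) with denominator 3.444.
With shield the two gaps are in series; the resistances add: (1/ε₁+1/ε_s−1)+(1/ε_s+1/ε₂−1) = 3.804+1.582 = 5.386.
Heat-flux ratio q₀/q = 5.386/3.444.

factor ≈ 1.56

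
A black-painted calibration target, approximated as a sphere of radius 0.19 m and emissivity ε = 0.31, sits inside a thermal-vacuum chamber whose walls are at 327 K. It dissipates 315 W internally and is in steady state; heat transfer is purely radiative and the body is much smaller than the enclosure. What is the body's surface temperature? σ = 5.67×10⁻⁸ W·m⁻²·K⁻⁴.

For a small grey body in a large enclosure, net radiated power = εσA(T⁴ − T_w⁴).
Steady state: P = εσA(T⁴ − T_w⁴) with A = 4πr² = 0.4536 m².
T⁴ = P/(εσA) + T_w⁴ = 315/(0.31·5.67×10⁻⁸·0.4536) + (327)⁴
    = 3.950×10¹⁰ + 1.143×10¹⁰ = 5.094×10¹⁰ K⁴.

T ≈ 475 K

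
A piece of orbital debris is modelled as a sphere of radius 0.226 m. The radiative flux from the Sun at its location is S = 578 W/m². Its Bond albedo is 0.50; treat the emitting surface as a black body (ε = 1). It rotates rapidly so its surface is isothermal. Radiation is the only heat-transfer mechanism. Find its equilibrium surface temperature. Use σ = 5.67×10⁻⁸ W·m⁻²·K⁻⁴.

At equilibrium, absorbed power = emitted power.
Absorbing cross-section = πr² = 0.1605 m²; emitting surface = 4πr² = 0.6418 m² (ratio 4).
(1−a)S·A_cross = εσ·A_surf·T⁴  ⇒  T⁴ = (1−a)S/(4σ).
T⁴ = 0.500·578/(4·5.67×10⁻⁸) = 1.274×10⁹ K⁴.
T = (1.274×10⁹)^(1/4).

T ≈ 189 K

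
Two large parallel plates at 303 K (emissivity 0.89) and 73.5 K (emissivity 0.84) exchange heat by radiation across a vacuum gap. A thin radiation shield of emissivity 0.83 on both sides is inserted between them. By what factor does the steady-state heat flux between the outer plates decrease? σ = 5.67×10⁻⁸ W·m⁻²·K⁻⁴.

factor ≈ 2.07

Without shield: q₀ = σΔ(T⁴)/(1/ε₁+1/ε₂−1) with denominator 1.314.
With shield the two gaps are in series; the resistances add: (1/ε₁+1/ε_s−1)+(1/ε_s+1/ε₂−1) = 1.328+1.395 = 2.724.
Heat-flux ratio q₀/q = 2.724/1.314.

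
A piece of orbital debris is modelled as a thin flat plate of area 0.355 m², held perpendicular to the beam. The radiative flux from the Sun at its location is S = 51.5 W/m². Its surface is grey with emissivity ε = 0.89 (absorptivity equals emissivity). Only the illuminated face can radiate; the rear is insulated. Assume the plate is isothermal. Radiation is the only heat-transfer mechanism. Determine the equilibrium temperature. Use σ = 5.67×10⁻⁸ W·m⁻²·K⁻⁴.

At equilibrium, absorbed power = emitted power.
Absorbing cross-section = A = 0.3550 m²; emitting surface = A = 0.3550 m² (ratio 1).
εS·A_cross = εσ·A_surf·T⁴  ⇒  T⁴ = S/(1σ)   (ε cancels).
T⁴ = 51.5/(1·5.67×10⁻⁸) = 9.083×10⁸ K⁴.
T = (9.083×10⁸)^(1/4).

T ≈ 174 K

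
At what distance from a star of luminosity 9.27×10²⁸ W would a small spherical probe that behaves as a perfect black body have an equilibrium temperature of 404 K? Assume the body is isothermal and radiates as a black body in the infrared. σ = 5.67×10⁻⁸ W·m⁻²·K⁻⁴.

For an isothermal black-emitting sphere, (1−a)S·πr² = σ·4πr²·T⁴ ⇒ S = 4σT⁴/(1−a).
S = 4·5.67×10⁻⁸·(404)⁴/1.00 = 6042 W/m².
Flux falls as S = L/(4πd²), so d = √(L/(4πS)) = √(9.27×10²⁸/(4π·6042)).

d ≈ 1.10×10¹² m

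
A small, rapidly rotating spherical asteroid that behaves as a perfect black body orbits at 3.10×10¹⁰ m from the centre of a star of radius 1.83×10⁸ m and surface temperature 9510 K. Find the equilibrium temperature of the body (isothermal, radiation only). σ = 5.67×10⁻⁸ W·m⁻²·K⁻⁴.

T ≈ 517 K

The star's surface emits σT_*⁴; at distance d the flux is S = σT_*⁴(R_*/d)².
S = 5.67×10⁻⁸·(9510)⁴·(1.83×10⁸/3.10×10¹⁰)² = 16160 W/m².
For an isothermal sphere T⁴ = (1−a)S/(4σ) = 7.126×10¹⁰ K⁴.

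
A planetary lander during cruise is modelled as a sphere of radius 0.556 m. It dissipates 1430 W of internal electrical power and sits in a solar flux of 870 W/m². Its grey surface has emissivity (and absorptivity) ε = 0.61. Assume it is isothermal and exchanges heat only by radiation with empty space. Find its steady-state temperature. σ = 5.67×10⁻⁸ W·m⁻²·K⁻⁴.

T ≈ 347 K

At steady state, absorbed solar power + internal power = radiated power.
Absorbed: α·S·A_cross = 0.61·870·0.9712 = 515.4 W (cross-section πr²).
Total input = 515.4 + 1430 = 1945 W.
Radiated: εσ·A_surf·T⁴ with A_surf = 4πr² = 3.885 m².
T⁴ = 1945/(0.61·5.67×10⁻⁸·3.885) = 1.448×10¹⁰ K⁴.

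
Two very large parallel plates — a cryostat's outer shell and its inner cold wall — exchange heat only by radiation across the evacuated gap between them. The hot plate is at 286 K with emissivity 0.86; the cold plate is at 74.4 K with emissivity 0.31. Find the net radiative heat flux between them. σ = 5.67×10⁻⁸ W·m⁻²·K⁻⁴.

q ≈ 111 W/m²

For two infinite grey parallel plates, q = σ(T₁⁴ − T₂⁴)/(1/ε₁ + 1/ε₂ − 1).
T₁⁴ − T₂⁴ = 6.691×10⁹ − 3.064×10⁷ = 6.660×10⁹ K⁴.
1/ε₁ + 1/ε₂ − 1 = 1.163 + 3.226 − 1 = 3.389.
q = 5.67×10⁻⁸ × 6.660×10⁹ / 3.389.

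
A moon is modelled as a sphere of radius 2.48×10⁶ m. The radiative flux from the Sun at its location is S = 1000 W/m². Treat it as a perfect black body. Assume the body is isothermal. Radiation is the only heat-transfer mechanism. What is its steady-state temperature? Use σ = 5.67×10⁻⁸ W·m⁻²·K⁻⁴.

T ≈ 258 K

At equilibrium, absorbed power = emitted power.
Absorbing cross-section = πr² = 1.932×10¹³ m²; emitting surface = 4πr² = 7.729×10¹³ m² (ratio 4).
S·A_cross = εσ·A_surf·T⁴  ⇒  T⁴ = S/(4σ).
T⁴ = 1.00·1000/(4·5.67×10⁻⁸) = 4.409×10⁹ K⁴.
T = (4.409×10⁹)^(1/4).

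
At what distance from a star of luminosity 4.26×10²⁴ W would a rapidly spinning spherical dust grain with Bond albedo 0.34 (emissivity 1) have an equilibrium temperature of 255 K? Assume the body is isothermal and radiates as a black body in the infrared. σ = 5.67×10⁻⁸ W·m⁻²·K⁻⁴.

d ≈ 1.53×10¹⁰ m

For an isothermal black-emitting sphere, (1−a)S·πr² = σ·4πr²·T⁴ ⇒ S = 4σT⁴/(1−a).
S = 4·5.67×10⁻⁸·(255)⁴/0.660 = 1453 W/m².
Flux falls as S = L/(4πd²), so d = √(L/(4πS)) = √(4.26×10²⁴/(4π·1453)).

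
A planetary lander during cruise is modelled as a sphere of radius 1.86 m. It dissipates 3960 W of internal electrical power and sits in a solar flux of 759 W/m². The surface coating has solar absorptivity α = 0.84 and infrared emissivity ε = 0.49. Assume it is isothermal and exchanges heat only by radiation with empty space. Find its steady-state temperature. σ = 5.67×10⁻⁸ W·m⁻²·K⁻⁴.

T ≈ 308 K

At steady state, absorbed solar power + internal power = radiated power.
Absorbed: α·S·A_cross = 0.84·759·10.87 = 6929 W (cross-section πr²).
Total input = 6929 + 3960 = 10890 W.
Radiated: εσ·A_surf·T⁴ with A_surf = 4πr² = 43.47 m².
T⁴ = 10890/(0.49·5.67×10⁻⁸·43.47) = 9.016×10⁹ K⁴.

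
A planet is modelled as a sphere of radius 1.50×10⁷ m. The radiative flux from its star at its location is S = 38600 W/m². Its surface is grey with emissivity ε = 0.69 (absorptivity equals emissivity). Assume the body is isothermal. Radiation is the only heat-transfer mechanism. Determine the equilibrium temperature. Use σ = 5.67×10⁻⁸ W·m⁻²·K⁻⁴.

T ≈ 642 K

At equilibrium, absorbed power = emitted power.
Absorbing cross-section = πr² = 7.069×10¹⁴ m²; emitting surface = 4πr² = 2.827×10¹⁵ m² (ratio 4).
εS·A_cross = εσ·A_surf·T⁴  ⇒  T⁴ = S/(4σ)   (ε cancels).
T⁴ = 38600/(4·5.67×10⁻⁸) = 1.702×10¹¹ K⁴.
T = (1.702×10¹¹)^(1/4).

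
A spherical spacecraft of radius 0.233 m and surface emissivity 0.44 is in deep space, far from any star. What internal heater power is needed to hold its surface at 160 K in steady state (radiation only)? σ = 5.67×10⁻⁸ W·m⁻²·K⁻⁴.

P ≈ 11.2 W

P = εσ·4πr²·T⁴.
4πr² = 0.6822 m²; T⁴ = 6.554×10⁸ K⁴.
P = 0.44·5.67×10⁻⁸·0.6822·6.554×10⁸.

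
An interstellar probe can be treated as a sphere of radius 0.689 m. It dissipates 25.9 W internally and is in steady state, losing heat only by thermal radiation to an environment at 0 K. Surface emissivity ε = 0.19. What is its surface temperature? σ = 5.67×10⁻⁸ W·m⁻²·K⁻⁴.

T ≈ 142 K

Steady state: internal power = radiated power, P = εσA T⁴.
Radiating area A = 4πr² = 5.966 m².
T⁴ = P/(εσA) = 25.9/(0.19·5.67×10⁻⁸·5.966) = 4.030×10⁸ K⁴.
T = (4.030×10⁸)^(1/4).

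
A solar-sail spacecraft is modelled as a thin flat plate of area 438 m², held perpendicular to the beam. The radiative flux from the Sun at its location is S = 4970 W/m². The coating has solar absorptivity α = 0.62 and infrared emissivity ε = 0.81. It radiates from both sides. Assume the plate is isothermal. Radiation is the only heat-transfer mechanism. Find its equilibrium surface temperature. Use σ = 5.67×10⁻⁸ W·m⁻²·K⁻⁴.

At equilibrium, absorbed power = emitted power.
Absorbing cross-section = A = 438.0 m²; emitting surface = 2A = 876.0 m² (ratio 2).
αS·A_cross = εσ·A_surf·T⁴  ⇒  T⁴ = αS/(ε·2σ).
T⁴ = 0.620·4970/(0.81·2·5.67×10⁻⁸) = 3.355×10¹⁰ K⁴.
T = (3.355×10¹⁰)^(1/4).

T ≈ 428 K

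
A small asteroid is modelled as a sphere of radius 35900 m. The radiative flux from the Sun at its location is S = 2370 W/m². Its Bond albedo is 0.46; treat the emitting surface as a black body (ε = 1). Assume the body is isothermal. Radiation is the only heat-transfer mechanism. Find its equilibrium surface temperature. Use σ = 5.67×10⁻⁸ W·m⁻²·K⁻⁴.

T ≈ 274 K

At equilibrium, absorbed power = emitted power.
Absorbing cross-section = πr² = 4.049×10⁹ m²; emitting surface = 4πr² = 1.620×10¹⁰ m² (ratio 4).
(1−a)S·A_cross = εσ·A_surf·T⁴  ⇒  T⁴ = (1−a)S/(4σ).
T⁴ = 0.540·2370/(4·5.67×10⁻⁸) = 5.643×10⁹ K⁴.
T = (5.643×10⁹)^(1/4).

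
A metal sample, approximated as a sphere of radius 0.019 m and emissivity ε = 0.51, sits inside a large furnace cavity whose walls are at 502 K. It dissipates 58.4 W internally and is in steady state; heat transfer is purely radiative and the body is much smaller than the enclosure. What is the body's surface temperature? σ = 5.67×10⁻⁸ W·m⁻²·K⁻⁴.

T ≈ 845 K

For a small grey body in a large enclosure, net radiated power = εσA(T⁴ − T_w⁴).
Steady state: P = εσA(T⁴ − T_w⁴) with A = 4πr² = 0.004536 m².
T⁴ = P/(εσA) + T_w⁴ = 58.4/(0.51·5.67×10⁻⁸·0.004536) + (502)⁴
    = 4.452×10¹¹ + 6.351×10¹⁰ = 5.087×10¹¹ K⁴.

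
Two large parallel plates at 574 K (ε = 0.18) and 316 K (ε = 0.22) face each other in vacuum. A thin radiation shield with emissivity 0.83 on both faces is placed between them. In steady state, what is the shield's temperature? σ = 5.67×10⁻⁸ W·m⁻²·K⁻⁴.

In steady state the net flux on the hot side equals that on the cold side.
σ(T₁⁴−T_s⁴)/D₁ = σ(T_s⁴−T₂⁴)/D₂, with D₁ = 1/ε₁+1/ε_s−1 = 5.760, D₂ = 1/ε_s+1/ε₂−1 = 4.750.
Solve for T_s⁴: T_s⁴ = (D₂·T₁⁴ + D₁·T₂⁴)/(D₁+D₂) = 5.453×10¹⁰ K⁴.

T_s ≈ 483 K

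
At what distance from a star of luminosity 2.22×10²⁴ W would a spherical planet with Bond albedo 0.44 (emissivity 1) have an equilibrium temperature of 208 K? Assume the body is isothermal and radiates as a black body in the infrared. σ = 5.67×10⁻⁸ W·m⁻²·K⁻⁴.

d ≈ 1.53×10¹⁰ m

For an isothermal black-emitting sphere, (1−a)S·πr² = σ·4πr²·T⁴ ⇒ S = 4σT⁴/(1−a).
S = 4·5.67×10⁻⁸·(208)⁴/0.560 = 758.1 W/m².
Flux falls as S = L/(4πd²), so d = √(L/(4πS)) = √(2.22×10²⁴/(4π·758.1)).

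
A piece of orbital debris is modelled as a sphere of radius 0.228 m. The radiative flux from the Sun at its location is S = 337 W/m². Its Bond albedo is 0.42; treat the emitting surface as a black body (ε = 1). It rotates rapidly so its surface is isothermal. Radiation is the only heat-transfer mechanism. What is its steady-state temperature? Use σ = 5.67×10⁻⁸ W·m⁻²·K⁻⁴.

T ≈ 171 K

At equilibrium, absorbed power = emitted power.
Absorbing cross-section = πr² = 0.1633 m²; emitting surface = 4πr² = 0.6533 m² (ratio 4).
(1−a)S·A_cross = εσ·A_surf·T⁴  ⇒  T⁴ = (1−a)S/(4σ).
T⁴ = 0.580·337/(4·5.67×10⁻⁸) = 8.618×10⁸ K⁴.
T = (8.618×10⁸)^(1/4).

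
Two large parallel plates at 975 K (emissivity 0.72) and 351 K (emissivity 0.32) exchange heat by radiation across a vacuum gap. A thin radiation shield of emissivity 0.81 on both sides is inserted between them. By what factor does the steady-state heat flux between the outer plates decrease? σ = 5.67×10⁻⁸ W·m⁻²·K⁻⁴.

Without shield: q₀ = σΔ(T⁴)/(1/ε₁+1/ε₂−1) with denominator 3.514.
With shield the two gaps are in series; the resistances add: (1/ε₁+1/ε_s−1)+(1/ε_s+1/ε₂−1) = 1.623+3.360 = 4.983.
Heat-flux ratio q₀/q = 4.983/3.514.

factor ≈ 1.42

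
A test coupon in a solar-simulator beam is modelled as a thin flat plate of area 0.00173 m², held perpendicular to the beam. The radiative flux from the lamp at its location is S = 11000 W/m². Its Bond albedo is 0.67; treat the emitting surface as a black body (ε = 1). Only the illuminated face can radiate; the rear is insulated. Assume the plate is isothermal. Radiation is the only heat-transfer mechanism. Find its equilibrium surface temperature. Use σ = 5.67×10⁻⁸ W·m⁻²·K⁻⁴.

T ≈ 503 K

At equilibrium, absorbed power = emitted power.
Absorbing cross-section = A = 0.001730 m²; emitting surface = A = 0.001730 m² (ratio 1).
(1−a)S·A_cross = εσ·A_surf·T⁴  ⇒  T⁴ = (1−a)S/(1σ).
T⁴ = 0.330·11000/(1·5.67×10⁻⁸) = 6.402×10¹⁰ K⁴.
T = (6.402×10¹⁰)^(1/4).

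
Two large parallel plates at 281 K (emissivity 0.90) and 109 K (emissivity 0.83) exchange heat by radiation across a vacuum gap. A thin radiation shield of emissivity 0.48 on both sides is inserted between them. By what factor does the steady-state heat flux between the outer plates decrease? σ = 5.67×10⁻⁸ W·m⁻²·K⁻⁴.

Without shield: q₀ = σΔ(T⁴)/(1/ε₁+1/ε₂−1) with denominator 1.316.
With shield the two gaps are in series; the resistances add: (1/ε₁+1/ε_s−1)+(1/ε_s+1/ε₂−1) = 2.194+2.288 = 4.483.
Heat-flux ratio q₀/q = 4.483/1.316.

factor ≈ 3.41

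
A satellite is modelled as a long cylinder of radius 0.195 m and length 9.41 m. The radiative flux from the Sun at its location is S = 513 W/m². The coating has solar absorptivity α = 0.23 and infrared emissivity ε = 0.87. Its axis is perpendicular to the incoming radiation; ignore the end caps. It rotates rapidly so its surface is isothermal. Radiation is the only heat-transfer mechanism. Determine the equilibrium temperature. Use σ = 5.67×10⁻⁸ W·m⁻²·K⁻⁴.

T ≈ 166 K

At equilibrium, absorbed power = emitted power.
Absorbing cross-section = 2rL = 3.670 m²; emitting surface = 2πrL = 11.53 m² (ratio π).
αS·A_cross = εσ·A_surf·T⁴  ⇒  T⁴ = αS/(ε·πσ).
T⁴ = 0.230·513/(0.87·π·5.67×10⁻⁸) = 7.614×10⁸ K⁴.
T = (7.614×10⁸)^(1/4).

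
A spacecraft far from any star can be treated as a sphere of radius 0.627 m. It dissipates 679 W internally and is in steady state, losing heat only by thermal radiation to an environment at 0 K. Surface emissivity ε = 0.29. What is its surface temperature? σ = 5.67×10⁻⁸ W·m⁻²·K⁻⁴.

Steady state: internal power = radiated power, P = εσA T⁴.
Radiating area A = 4πr² = 4.940 m².
T⁴ = P/(εσA) = 679/(0.29·5.67×10⁻⁸·4.940) = 8.359×10⁹ K⁴.
T = (8.359×10⁹)^(1/4).

T ≈ 302 K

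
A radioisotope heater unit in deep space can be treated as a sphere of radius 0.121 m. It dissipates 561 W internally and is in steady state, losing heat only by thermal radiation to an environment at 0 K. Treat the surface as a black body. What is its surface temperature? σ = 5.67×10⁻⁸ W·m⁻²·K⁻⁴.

T ≈ 482 K

Steady state: internal power = radiated power, P = εσA T⁴.
Radiating area A = 4πr² = 0.1840 m².
T⁴ = P/(εσA) = 561/(1.0·5.67×10⁻⁸·0.1840) = 5.378×10¹⁰ K⁴.
T = (5.378×10¹⁰)^(1/4).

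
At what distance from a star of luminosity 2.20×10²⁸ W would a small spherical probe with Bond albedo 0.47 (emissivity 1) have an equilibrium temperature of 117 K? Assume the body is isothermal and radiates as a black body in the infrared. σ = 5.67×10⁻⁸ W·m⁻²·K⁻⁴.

d ≈ 4.67×10¹² m

For an isothermal black-emitting sphere, (1−a)S·πr² = σ·4πr²·T⁴ ⇒ S = 4σT⁴/(1−a).
S = 4·5.67×10⁻⁸·(117)⁴/0.530 = 80.19 W/m².
Flux falls as S = L/(4πd²), so d = √(L/(4πS)) = √(2.20×10²⁸/(4π·80.19)).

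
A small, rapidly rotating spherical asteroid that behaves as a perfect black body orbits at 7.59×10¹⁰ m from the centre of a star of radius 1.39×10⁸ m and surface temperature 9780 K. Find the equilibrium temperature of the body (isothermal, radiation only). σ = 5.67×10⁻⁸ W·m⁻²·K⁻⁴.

T ≈ 296 K

The star's surface emits σT_*⁴; at distance d the flux is S = σT_*⁴(R_*/d)².
S = 5.67×10⁻⁸·(9780)⁴·(1.39×10⁸/7.59×10¹⁰)² = 1740 W/m².
For an isothermal sphere T⁴ = (1−a)S/(4σ) = 7.671×10⁹ K⁴.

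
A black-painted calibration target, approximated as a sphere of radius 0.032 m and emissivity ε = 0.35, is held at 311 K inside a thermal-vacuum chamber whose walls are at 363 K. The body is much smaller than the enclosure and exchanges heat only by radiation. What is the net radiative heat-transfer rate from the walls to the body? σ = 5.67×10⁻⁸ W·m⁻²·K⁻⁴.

P_net ≈ 2.04 W

For a small grey body in a large enclosure: P_net = εσA(T_body⁴ − T_wall⁴).
A = 4πr² = 0.01287 m²; T_body⁴ − T_wall⁴ = 9.355×10⁹ − 1.736×10¹⁰ = -8.008×10⁹ K⁴.
|P_net| = 0.35·5.67×10⁻⁸·0.01287·8.008×10⁹.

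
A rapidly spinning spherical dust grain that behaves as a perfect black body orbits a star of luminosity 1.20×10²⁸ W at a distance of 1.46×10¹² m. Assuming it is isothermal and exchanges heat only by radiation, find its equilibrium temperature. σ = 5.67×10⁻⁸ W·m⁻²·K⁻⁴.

First find the stellar flux at distance d: S = L/(4πd²) = 1.20×10²⁸/(4π·(1.46×10¹²)²) = 448.0 W/m².
For an isothermal sphere, absorbed (1−a)S·πr² = emitted σ·4πr²·T⁴, so T⁴ = (1−a)S/(4σ).
T⁴ = 1.00·448.0/(4·5.67×10⁻⁸) = 1.975×10⁹ K⁴.

T ≈ 211 K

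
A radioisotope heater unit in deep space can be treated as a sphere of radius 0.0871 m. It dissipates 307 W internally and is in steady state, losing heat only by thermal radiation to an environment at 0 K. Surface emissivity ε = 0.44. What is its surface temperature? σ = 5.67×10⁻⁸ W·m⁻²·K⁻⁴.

T ≈ 599 K

Steady state: internal power = radiated power, P = εσA T⁴.
Radiating area A = 4πr² = 0.09533 m².
T⁴ = P/(εσA) = 307/(0.44·5.67×10⁻⁸·0.09533) = 1.291×10¹¹ K⁴.
T = (1.291×10¹¹)^(1/4).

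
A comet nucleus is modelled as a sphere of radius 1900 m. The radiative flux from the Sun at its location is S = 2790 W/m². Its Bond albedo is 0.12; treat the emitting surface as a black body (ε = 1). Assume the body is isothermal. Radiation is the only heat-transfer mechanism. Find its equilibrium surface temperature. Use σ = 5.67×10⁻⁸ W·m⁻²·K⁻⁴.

T ≈ 323 K

At equilibrium, absorbed power = emitted power.
Absorbing cross-section = πr² = 1.134×10⁷ m²; emitting surface = 4πr² = 4.536×10⁷ m² (ratio 4).
(1−a)S·A_cross = εσ·A_surf·T⁴  ⇒  T⁴ = (1−a)S/(4σ).
T⁴ = 0.880·2790/(4·5.67×10⁻⁸) = 1.083×10¹⁰ K⁴.
T = (1.083×10¹⁰)^(1/4).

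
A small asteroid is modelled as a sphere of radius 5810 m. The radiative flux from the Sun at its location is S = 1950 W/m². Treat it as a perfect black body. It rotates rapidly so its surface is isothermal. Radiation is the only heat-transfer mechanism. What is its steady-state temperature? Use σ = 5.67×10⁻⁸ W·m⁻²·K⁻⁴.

At equilibrium, absorbed power = emitted power.
Absorbing cross-section = πr² = 1.060×10⁸ m²; emitting surface = 4πr² = 4.242×10⁸ m² (ratio 4).
S·A_cross = εσ·A_surf·T⁴  ⇒  T⁴ = S/(4σ).
T⁴ = 1.00·1950/(4·5.67×10⁻⁸) = 8.598×10⁹ K⁴.
T = (8.598×10⁹)^(1/4).

T ≈ 305 K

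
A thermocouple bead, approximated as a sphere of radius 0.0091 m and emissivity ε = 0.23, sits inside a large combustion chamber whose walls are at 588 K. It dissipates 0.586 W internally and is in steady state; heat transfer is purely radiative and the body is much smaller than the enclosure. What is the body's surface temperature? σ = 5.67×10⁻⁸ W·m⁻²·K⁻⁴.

For a small grey body in a large enclosure, net radiated power = εσA(T⁴ − T_w⁴).
Steady state: P = εσA(T⁴ − T_w⁴) with A = 4πr² = 0.001041 m².
T⁴ = P/(εσA) + T_w⁴ = 0.586/(0.23·5.67×10⁻⁸·0.001041) + (588)⁴
    = 4.318×10¹⁰ + 1.195×10¹¹ = 1.627×10¹¹ K⁴.

T ≈ 635 K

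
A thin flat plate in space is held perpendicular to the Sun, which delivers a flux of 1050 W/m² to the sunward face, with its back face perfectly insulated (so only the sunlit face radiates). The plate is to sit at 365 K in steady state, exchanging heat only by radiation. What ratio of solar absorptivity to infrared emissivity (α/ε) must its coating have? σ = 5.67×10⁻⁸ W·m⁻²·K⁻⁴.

Balance: αS·A = εσ·1A·T⁴ ⇒ α/ε = σT⁴/S.
α/ε = 5.67×10⁻⁸·(365)⁴/1050 = 5.67×10⁻⁸·1.775×10¹⁰/1050.

α/ε ≈ 0.958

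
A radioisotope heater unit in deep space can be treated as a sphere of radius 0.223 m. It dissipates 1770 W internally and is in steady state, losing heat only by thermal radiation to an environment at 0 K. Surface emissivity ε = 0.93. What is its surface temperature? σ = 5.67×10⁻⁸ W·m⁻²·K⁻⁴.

T ≈ 481 K

Steady state: internal power = radiated power, P = εσA T⁴.
Radiating area A = 4πr² = 0.6249 m².
T⁴ = P/(εσA) = 1770/(0.93·5.67×10⁻⁸·0.6249) = 5.371×10¹⁰ K⁴.
T = (5.371×10¹⁰)^(1/4).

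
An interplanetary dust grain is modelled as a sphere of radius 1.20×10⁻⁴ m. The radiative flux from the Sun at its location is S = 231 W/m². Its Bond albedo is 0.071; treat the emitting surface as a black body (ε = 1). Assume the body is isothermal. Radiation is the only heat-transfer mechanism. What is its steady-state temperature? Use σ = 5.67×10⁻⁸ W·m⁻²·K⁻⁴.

At equilibrium, absorbed power = emitted power.
Absorbing cross-section = πr² = 4.524×10⁻⁸ m²; emitting surface = 4πr² = 1.810×10⁻⁷ m² (ratio 4).
(1−a)S·A_cross = εσ·A_surf·T⁴  ⇒  T⁴ = (1−a)S/(4σ).
T⁴ = 0.929·231/(4·5.67×10⁻⁸) = 9.462×10⁸ K⁴.
T = (9.462×10⁸)^(1/4).

T ≈ 175 K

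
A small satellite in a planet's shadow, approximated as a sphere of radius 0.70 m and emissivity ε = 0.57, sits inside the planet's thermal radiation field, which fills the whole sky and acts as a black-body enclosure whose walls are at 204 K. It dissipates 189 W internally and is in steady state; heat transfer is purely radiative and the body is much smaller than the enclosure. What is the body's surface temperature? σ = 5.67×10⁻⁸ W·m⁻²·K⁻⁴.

For a small grey body in a large enclosure, net radiated power = εσA(T⁴ − T_w⁴).
Steady state: P = εσA(T⁴ − T_w⁴) with A = 4πr² = 6.158 m².
T⁴ = P/(εσA) + T_w⁴ = 189/(0.57·5.67×10⁻⁸·6.158) + (204)⁴
    = 9.497×10⁸ + 1.732×10⁹ = 2.682×10⁹ K⁴.

T ≈ 228 K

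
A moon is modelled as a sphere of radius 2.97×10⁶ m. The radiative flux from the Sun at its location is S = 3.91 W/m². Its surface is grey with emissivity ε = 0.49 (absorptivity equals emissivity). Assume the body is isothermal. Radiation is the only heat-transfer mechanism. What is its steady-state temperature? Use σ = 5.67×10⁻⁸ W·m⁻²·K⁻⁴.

T ≈ 64.4 K

At equilibrium, absorbed power = emitted power.
Absorbing cross-section = πr² = 2.771×10¹³ m²; emitting surface = 4πr² = 1.108×10¹⁴ m² (ratio 4).
εS·A_cross = εσ·A_surf·T⁴  ⇒  T⁴ = S/(4σ)   (ε cancels).
T⁴ = 3.91/(4·5.67×10⁻⁸) = 1.724×10⁷ K⁴.
T = (1.724×10⁷)^(1/4).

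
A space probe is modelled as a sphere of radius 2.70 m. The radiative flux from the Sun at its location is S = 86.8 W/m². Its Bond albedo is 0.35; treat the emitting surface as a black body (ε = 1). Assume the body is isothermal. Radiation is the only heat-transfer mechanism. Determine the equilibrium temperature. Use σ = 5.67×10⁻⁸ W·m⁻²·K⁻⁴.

At equilibrium, absorbed power = emitted power.
Absorbing cross-section = πr² = 22.90 m²; emitting surface = 4πr² = 91.61 m² (ratio 4).
(1−a)S·A_cross = εσ·A_surf·T⁴  ⇒  T⁴ = (1−a)S/(4σ).
T⁴ = 0.650·86.8/(4·5.67×10⁻⁸) = 2.488×10⁸ K⁴.
T = (2.488×10⁸)^(1/4).

T ≈ 126 K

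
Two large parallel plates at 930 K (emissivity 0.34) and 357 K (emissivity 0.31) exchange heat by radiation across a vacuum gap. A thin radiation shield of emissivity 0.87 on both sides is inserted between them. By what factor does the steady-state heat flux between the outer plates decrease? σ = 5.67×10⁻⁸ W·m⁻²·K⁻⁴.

factor ≈ 1.25

Without shield: q₀ = σΔ(T⁴)/(1/ε₁+1/ε₂−1) with denominator 5.167.
With shield the two gaps are in series; the resistances add: (1/ε₁+1/ε_s−1)+(1/ε_s+1/ε₂−1) = 3.091+3.375 = 6.466.
Heat-flux ratio q₀/q = 6.466/5.167.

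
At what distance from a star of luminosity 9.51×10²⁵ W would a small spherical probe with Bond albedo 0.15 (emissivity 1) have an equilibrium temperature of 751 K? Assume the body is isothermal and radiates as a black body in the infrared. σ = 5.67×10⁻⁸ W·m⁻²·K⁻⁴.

For an isothermal black-emitting sphere, (1−a)S·πr² = σ·4πr²·T⁴ ⇒ S = 4σT⁴/(1−a).
S = 4·5.67×10⁻⁸·(751)⁴/0.850 = 84880 W/m².
Flux falls as S = L/(4πd²), so d = √(L/(4πS)) = √(9.51×10²⁵/(4π·84880)).

d ≈ 9.44×10⁹ m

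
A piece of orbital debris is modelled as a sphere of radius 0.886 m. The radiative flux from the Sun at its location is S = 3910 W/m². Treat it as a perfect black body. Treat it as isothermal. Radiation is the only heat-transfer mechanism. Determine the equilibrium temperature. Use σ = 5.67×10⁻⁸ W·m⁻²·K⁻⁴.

T ≈ 362 K

At equilibrium, absorbed power = emitted power.
Absorbing cross-section = πr² = 2.466 m²; emitting surface = 4πr² = 9.865 m² (ratio 4).
S·A_cross = εσ·A_surf·T⁴  ⇒  T⁴ = S/(4σ).
T⁴ = 1.00·3910/(4·5.67×10⁻⁸) = 1.724×10¹⁰ K⁴.
T = (1.724×10¹⁰)^(1/4).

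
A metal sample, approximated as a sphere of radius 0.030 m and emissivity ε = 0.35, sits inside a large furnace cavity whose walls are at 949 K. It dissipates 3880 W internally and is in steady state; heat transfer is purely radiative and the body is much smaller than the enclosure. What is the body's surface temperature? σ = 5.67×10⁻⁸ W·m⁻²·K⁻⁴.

T ≈ 2060 K

For a small grey body in a large enclosure, net radiated power = εσA(T⁴ − T_w⁴).
Steady state: P = εσA(T⁴ − T_w⁴) with A = 4πr² = 0.01131 m².
T⁴ = P/(εσA) + T_w⁴ = 3880/(0.35·5.67×10⁻⁸·0.01131) + (949)⁴
    = 1.729×10¹³ + 8.111×10¹¹ = 1.810×10¹³ K⁴.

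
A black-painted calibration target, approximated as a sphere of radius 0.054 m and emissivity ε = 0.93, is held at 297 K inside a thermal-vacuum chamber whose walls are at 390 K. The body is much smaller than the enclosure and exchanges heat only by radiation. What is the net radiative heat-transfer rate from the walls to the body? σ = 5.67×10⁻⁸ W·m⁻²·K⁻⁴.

For a small grey body in a large enclosure: P_net = εσA(T_body⁴ − T_wall⁴).
A = 4πr² = 0.03664 m²; T_body⁴ − T_wall⁴ = 7.781×10⁹ − 2.313×10¹⁰ = -1.535×10¹⁰ K⁴.
|P_net| = 0.93·5.67×10⁻⁸·0.03664·1.535×10¹⁰.

P_net ≈ 29.7 W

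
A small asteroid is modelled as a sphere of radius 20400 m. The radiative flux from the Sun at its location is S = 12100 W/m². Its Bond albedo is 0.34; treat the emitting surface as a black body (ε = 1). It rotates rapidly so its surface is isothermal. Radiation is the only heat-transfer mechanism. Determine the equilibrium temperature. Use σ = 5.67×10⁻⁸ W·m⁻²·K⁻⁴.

At equilibrium, absorbed power = emitted power.
Absorbing cross-section = πr² = 1.307×10⁹ m²; emitting surface = 4πr² = 5.230×10⁹ m² (ratio 4).
(1−a)S·A_cross = εσ·A_surf·T⁴  ⇒  T⁴ = (1−a)S/(4σ).
T⁴ = 0.660·12100/(4·5.67×10⁻⁸) = 3.521×10¹⁰ K⁴.
T = (3.521×10¹⁰)^(1/4).

T ≈ 433 K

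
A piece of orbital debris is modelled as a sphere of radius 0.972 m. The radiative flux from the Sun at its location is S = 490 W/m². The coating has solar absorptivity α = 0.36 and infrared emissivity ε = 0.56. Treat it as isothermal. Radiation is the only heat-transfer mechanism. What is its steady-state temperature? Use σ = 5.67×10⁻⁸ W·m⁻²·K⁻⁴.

T ≈ 193 K

At equilibrium, absorbed power = emitted power.
Absorbing cross-section = πr² = 2.968 m²; emitting surface = 4πr² = 11.87 m² (ratio 4).
αS·A_cross = εσ·A_surf·T⁴  ⇒  T⁴ = αS/(ε·4σ).
T⁴ = 0.360·490/(0.56·4·5.67×10⁻⁸) = 1.389×10⁹ K⁴.
T = (1.389×10⁹)^(1/4).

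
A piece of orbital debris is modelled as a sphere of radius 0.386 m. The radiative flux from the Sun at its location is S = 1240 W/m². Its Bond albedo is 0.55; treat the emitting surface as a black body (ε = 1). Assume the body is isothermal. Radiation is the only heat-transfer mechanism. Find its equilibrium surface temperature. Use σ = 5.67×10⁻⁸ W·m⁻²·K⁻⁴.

T ≈ 223 K

At equilibrium, absorbed power = emitted power.
Absorbing cross-section = πr² = 0.4681 m²; emitting surface = 4πr² = 1.872 m² (ratio 4).
(1−a)S·A_cross = εσ·A_surf·T⁴  ⇒  T⁴ = (1−a)S/(4σ).
T⁴ = 0.450·1240/(4·5.67×10⁻⁸) = 2.460×10⁹ K⁴.
T = (2.460×10⁹)^(1/4).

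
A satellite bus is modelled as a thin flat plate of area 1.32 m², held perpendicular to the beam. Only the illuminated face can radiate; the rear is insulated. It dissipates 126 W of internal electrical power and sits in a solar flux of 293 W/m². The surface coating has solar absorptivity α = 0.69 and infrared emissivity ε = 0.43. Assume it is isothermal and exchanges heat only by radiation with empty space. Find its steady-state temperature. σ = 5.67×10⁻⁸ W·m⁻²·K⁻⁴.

T ≈ 332 K

At steady state, absorbed solar power + internal power = radiated power.
Absorbed: α·S·A_cross = 0.69·293·1.320 = 266.9 W (cross-section A).
Total input = 266.9 + 126 = 392.9 W.
Radiated: εσ·A_surf·T⁴ with A_surf = A = 1.320 m².
T⁴ = 392.9/(0.43·5.67×10⁻⁸·1.320) = 1.221×10¹⁰ K⁴.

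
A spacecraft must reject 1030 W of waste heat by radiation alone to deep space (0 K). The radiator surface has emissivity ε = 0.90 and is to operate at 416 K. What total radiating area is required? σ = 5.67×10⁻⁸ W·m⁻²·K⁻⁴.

A ≈ 0.674 m²

P = εσA T⁴ ⇒ A = P/(εσT⁴).
T⁴ = 2.995×10¹⁰ K⁴.
A = 1030/(0.90 × 5.67×10⁻⁸ × 2.995×10¹⁰).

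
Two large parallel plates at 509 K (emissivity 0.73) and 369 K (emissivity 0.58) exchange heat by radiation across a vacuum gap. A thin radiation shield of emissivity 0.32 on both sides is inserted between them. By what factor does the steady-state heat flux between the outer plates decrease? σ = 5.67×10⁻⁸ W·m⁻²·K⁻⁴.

factor ≈ 3.51

Without shield: q₀ = σΔ(T⁴)/(1/ε₁+1/ε₂−1) with denominator 2.094.
With shield the two gaps are in series; the resistances add: (1/ε₁+1/ε_s−1)+(1/ε_s+1/ε₂−1) = 3.495+3.849 = 7.344.
Heat-flux ratio q₀/q = 7.344/2.094.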